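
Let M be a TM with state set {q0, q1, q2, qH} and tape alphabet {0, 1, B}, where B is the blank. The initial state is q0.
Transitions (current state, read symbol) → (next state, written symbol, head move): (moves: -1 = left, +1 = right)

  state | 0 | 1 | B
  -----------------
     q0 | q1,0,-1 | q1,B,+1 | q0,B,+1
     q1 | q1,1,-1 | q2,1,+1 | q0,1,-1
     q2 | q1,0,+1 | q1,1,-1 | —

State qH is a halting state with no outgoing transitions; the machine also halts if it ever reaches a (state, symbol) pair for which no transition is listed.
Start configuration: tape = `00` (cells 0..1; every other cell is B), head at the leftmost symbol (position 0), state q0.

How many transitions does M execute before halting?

15

q0 | BB[0]0BB   read 0 → write 0, move -1, go to q1
q1 | B[B]00BB   read B → write 1, move -1, go to q0
q0 | [B]100BB   read B → write B, move +1, go to q0
q0 | B[1]00BB   read 1 → write B, move +1, go to q1
q1 | BB[0]0BB   read 0 → write 1, move -1, go to q1
q1 | B[B]10BB   read B → write 1, move -1, go to q0
q0 | [B]110BB   read B → write B, move +1, go to q0
q0 | B[1]10BB   read 1 → write B, move +1, go to q1
q1 | BB[1]0BB   read 1 → write 1, move +1, go to q2
q2 | BB1[0]BB   read 0 → write 0, move +1, go to q1
q1 | BB10[B]B   read B → write 1, move -1, go to q0
q0 | BB1[0]1B   read 0 → write 0, move -1, go to q1
q1 | BB[1]01B   read 1 → write 1, move +1, go to q2
q2 | BB1[0]1B   read 0 → write 0, move +1, go to q1
q1 | BB10[1]B   read 1 → write 1, move +1, go to q2
q2 | BB101[B]
M halts after 15 transitions.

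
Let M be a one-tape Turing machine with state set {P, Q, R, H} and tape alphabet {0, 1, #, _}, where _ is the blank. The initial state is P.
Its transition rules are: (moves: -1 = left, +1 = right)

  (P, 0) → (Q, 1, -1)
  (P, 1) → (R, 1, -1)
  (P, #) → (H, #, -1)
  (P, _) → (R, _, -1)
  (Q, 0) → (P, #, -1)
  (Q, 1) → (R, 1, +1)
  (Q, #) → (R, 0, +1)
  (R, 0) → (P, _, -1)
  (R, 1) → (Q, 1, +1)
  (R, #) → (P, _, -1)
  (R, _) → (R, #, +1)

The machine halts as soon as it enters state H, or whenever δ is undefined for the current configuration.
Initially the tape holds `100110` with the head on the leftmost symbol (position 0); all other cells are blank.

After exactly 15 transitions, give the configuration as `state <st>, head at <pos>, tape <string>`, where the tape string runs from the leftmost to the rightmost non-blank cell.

state R, head at 1, tape ###11_110

P | ___[1]00110   read 1 → write 1, move -1, go to R
R | __[_]100110   read _ → write #, move +1, go to R
R | __#[1]00110   read 1 → write 1, move +1, go to Q
Q | __#1[0]0110   read 0 → write #, move -1, go to P
P | __#[1]#0110   read 1 → write 1, move -1, go to R
R | __[#]1#0110   read # → write _, move -1, go to P
P | _[_]_1#0110   read _ → write _, move -1, go to R
R | [_]__1#0110   read _ → write #, move +1, go to R
R | #[_]_1#0110   read _ → write #, move +1, go to R
R | ##[_]1#0110   read _ → write #, move +1, go to R
R | ###[1]#0110   read 1 → write 1, move +1, go to Q
Q | ###1[#]0110   read # → write 0, move +1, go to R
R | ###10[0]110   read 0 → write _, move -1, go to P
P | ###1[0]_110   read 0 → write 1, move -1, go to Q
Q | ###[1]1_110   read 1 → write 1, move +1, go to R
R | ###1[1]_110
After 15 steps: state R, head at 1, tape ###11_110.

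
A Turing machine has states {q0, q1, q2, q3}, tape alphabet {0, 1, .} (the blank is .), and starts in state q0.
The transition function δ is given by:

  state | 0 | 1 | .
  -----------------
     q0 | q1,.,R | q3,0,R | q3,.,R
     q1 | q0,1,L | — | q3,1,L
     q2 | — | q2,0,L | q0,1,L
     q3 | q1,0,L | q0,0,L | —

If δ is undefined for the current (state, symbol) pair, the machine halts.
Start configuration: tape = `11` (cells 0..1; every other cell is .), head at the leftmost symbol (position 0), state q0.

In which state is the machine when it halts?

q3

state=q0 head=0 tape=.[1]1   (q0,1)→(q3,0,R)
state=q3 head=1 tape=.0[1]   (q3,1)→(q0,0,L)
state=q0 head=0 tape=.[0]0   (q0,0)→(q1,.,R)
state=q1 head=1 tape=..[0]   (q1,0)→(q0,1,L)
state=q0 head=0 tape=.[.]1   (q0,.)→(q3,.,R)
state=q3 head=1 tape=..[1]   (q3,1)→(q0,0,L)
state=q0 head=0 tape=.[.]0   (q0,.)→(q3,.,R)
state=q3 head=1 tape=..[0]   (q3,0)→(q1,0,L)
state=q1 head=0 tape=.[.]0   (q1,.)→(q3,1,L)
state=q3 head=-1 tape=[.]10
No transition is defined for (q3, .); M halts in state q3.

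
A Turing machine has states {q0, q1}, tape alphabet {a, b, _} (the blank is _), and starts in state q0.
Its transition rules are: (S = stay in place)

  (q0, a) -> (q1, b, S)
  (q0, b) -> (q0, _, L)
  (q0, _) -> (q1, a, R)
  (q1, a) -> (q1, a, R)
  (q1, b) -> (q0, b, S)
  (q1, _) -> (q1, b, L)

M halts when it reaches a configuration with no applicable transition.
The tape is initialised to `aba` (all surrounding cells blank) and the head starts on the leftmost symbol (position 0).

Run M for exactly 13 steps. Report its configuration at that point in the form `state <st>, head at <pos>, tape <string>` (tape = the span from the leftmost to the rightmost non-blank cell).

state=q0 head=0 tape=__[a]ba   (q0,a)→(q1,b,S)
state=q1 head=0 tape=__[b]ba   (q1,b)→(q0,b,S)
state=q0 head=0 tape=__[b]ba   (q0,b)→(q0,_,L)
state=q0 head=-1 tape=_[_]_ba   (q0,_)→(q1,a,R)
state=q1 head=0 tape=_a[_]ba   (q1,_)→(q1,b,L)
state=q1 head=-1 tape=_[a]bba   (q1,a)→(q1,a,R)
state=q1 head=0 tape=_a[b]ba   (q1,b)→(q0,b,S)
state=q0 head=0 tape=_a[b]ba   (q0,b)→(q0,_,L)
state=q0 head=-1 tape=_[a]_ba   (q0,a)→(q1,b,S)
state=q1 head=-1 tape=_[b]_ba   (q1,b)→(q0,b,S)
state=q0 head=-1 tape=_[b]_ba   (q0,b)→(q0,_,L)
state=q0 head=-2 tape=[_]__ba   (q0,_)→(q1,a,R)
state=q1 head=-1 tape=a[_]_ba   (q1,_)→(q1,b,L)
state=q1 head=-2 tape=[a]b_ba
After 13 steps: state q1, head at -2, tape ab_ba.

state q1, head at -2, tape ab_ba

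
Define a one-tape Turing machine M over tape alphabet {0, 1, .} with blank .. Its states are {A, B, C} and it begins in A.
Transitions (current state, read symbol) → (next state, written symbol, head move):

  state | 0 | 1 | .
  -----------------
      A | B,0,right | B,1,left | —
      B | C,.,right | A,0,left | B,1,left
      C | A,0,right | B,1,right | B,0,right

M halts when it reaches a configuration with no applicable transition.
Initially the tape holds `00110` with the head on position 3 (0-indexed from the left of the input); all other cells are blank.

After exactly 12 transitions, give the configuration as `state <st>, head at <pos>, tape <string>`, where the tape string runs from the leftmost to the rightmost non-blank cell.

A | 001[1]0...   read 1 → write 1, move left, go to B
B | 00[1]10...   read 1 → write 0, move left, go to A
A | 0[0]010...   read 0 → write 0, move right, go to B
B | 00[0]10...   read 0 → write ., move right, go to C
C | 00.[1]0...   read 1 → write 1, move right, go to B
B | 00.1[0]...   read 0 → write ., move right, go to C
C | 00.1.[.]..   read . → write 0, move right, go to B
B | 00.1.0[.].   read . → write 1, move left, go to B
B | 00.1.[0]1.   read 0 → write ., move right, go to C
C | 00.1..[1].   read 1 → write 1, move right, go to B
B | 00.1..1[.]   read . → write 1, move left, go to B
B | 00.1..[1]1   read 1 → write 0, move left, go to A
A | 00.1.[.]01
After 12 steps: state A, head at 5, tape 00.1..01.

state A, head at 5, tape 00.1..01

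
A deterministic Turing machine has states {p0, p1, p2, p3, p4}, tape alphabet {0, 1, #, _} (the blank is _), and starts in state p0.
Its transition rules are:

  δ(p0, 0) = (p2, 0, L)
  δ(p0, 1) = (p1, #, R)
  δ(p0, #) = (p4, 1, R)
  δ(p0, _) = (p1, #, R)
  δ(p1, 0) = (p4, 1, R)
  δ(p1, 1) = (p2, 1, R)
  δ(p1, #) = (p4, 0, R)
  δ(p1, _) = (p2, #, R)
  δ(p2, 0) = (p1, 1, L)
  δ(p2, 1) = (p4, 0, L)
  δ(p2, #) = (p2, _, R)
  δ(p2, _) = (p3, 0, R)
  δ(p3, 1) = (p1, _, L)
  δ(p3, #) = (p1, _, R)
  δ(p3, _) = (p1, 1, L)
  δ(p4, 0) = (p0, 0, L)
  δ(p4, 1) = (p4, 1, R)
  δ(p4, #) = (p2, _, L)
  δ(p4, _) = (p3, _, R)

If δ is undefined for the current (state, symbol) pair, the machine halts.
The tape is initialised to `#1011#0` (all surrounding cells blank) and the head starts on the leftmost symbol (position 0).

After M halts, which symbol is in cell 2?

1

state=p0 head=0 tape=[#]1011#0   (p0,#)→(p4,1,R)
state=p4 head=1 tape=1[1]011#0   (p4,1)→(p4,1,R)
state=p4 head=2 tape=11[0]11#0   (p4,0)→(p0,0,L)
state=p0 head=1 tape=1[1]011#0   (p0,1)→(p1,#,R)
state=p1 head=2 tape=1#[0]11#0   (p1,0)→(p4,1,R)
state=p4 head=3 tape=1#1[1]1#0   (p4,1)→(p4,1,R)
state=p4 head=4 tape=1#11[1]#0   (p4,1)→(p4,1,R)
state=p4 head=5 tape=1#111[#]0   (p4,#)→(p2,_,L)
state=p2 head=4 tape=1#11[1]_0   (p2,1)→(p4,0,L)
state=p4 head=3 tape=1#1[1]0_0   (p4,1)→(p4,1,R)
state=p4 head=4 tape=1#11[0]_0   (p4,0)→(p0,0,L)
state=p0 head=3 tape=1#1[1]0_0   (p0,1)→(p1,#,R)
state=p1 head=4 tape=1#1#[0]_0   (p1,0)→(p4,1,R)
state=p4 head=5 tape=1#1#1[_]0   (p4,_)→(p3,_,R)
state=p3 head=6 tape=1#1#1_[0]
Cell 2 holds 1 when M halts.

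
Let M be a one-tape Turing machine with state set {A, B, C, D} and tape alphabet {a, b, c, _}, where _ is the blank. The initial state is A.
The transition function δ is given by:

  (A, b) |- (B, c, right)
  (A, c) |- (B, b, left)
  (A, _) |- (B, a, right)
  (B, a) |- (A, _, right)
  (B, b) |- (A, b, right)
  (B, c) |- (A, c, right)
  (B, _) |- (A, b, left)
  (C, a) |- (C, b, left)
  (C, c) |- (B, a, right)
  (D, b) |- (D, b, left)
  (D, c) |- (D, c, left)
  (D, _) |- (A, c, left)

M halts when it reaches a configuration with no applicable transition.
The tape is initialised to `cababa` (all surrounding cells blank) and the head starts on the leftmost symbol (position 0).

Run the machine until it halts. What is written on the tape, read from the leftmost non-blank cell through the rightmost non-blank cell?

state=A head=0 tape=__[c]ababa__   (A,c)→(B,b,left)
state=B head=-1 tape=_[_]bababa__   (B,_)→(A,b,left)
state=A head=-2 tape=[_]bbababa__   (A,_)→(B,a,right)
state=B head=-1 tape=a[b]bababa__   (B,b)→(A,b,right)
state=A head=0 tape=ab[b]ababa__   (A,b)→(B,c,right)
state=B head=1 tape=abc[a]baba__   (B,a)→(A,_,right)
state=A head=2 tape=abc_[b]aba__   (A,b)→(B,c,right)
state=B head=3 tape=abc_c[a]ba__   (B,a)→(A,_,right)
state=A head=4 tape=abc_c_[b]a__   (A,b)→(B,c,right)
state=B head=5 tape=abc_c_c[a]__   (B,a)→(A,_,right)
state=A head=6 tape=abc_c_c_[_]_   (A,_)→(B,a,right)
state=B head=7 tape=abc_c_c_a[_]   (B,_)→(A,b,left)
state=A head=6 tape=abc_c_c_[a]b
The non-blank tape span at halt is abc_c_c_ab.

abc_c_c_ab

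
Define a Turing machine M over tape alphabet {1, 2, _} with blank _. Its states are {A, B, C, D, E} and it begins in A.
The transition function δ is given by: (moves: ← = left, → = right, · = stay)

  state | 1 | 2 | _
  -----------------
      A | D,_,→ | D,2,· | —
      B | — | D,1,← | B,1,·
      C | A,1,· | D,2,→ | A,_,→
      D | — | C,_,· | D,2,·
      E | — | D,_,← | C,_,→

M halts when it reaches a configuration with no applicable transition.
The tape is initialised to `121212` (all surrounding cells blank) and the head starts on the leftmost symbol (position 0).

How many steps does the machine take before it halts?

9

state=A head=0 tape=[1]21212_   (A,1)→(D,_,→)
state=D head=1 tape=_[2]1212_   (D,2)→(C,_,·)
state=C head=1 tape=_[_]1212_   (C,_)→(A,_,→)
state=A head=2 tape=__[1]212_   (A,1)→(D,_,→)
state=D head=3 tape=___[2]12_   (D,2)→(C,_,·)
state=C head=3 tape=___[_]12_   (C,_)→(A,_,→)
state=A head=4 tape=____[1]2_   (A,1)→(D,_,→)
state=D head=5 tape=_____[2]_   (D,2)→(C,_,·)
state=C head=5 tape=_____[_]_   (C,_)→(A,_,→)
state=A head=6 tape=______[_]
M halts after 9 transitions.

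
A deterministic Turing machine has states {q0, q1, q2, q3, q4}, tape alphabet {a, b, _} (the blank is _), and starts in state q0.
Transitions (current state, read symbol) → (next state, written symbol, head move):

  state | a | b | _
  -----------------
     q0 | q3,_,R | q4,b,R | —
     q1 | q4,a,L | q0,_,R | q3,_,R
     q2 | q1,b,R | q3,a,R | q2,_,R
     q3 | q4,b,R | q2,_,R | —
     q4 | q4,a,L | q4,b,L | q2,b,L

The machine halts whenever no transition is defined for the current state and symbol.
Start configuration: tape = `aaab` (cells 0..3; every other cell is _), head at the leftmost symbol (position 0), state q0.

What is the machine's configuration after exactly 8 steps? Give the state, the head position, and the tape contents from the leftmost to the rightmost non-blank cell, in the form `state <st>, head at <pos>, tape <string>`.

state=q0 head=0 tape=_[a]aab   (q0,a)→(q3,_,R)
state=q3 head=1 tape=__[a]ab   (q3,a)→(q4,b,R)
state=q4 head=2 tape=__b[a]b   (q4,a)→(q4,a,L)
state=q4 head=1 tape=__[b]ab   (q4,b)→(q4,b,L)
state=q4 head=0 tape=_[_]bab   (q4,_)→(q2,b,L)
state=q2 head=-1 tape=[_]bbab   (q2,_)→(q2,_,R)
state=q2 head=0 tape=_[b]bab   (q2,b)→(q3,a,R)
state=q3 head=1 tape=_a[b]ab   (q3,b)→(q2,_,R)
state=q2 head=2 tape=_a_[a]b
After 8 steps: state q2, head at 2, tape a_ab.

state q2, head at 2, tape a_ab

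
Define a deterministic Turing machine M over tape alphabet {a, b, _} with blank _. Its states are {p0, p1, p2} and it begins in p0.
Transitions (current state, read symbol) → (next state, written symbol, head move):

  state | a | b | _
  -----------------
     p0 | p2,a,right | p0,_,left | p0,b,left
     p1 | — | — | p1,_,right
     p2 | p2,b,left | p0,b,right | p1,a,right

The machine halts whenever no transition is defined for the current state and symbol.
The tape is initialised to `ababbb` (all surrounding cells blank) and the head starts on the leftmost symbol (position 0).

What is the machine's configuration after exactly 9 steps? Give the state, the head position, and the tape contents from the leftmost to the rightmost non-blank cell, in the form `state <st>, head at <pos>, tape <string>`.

p0 | [a]babbb   read a → write a, move right, go to p2
p2 | a[b]abbb   read b → write b, move right, go to p0
p0 | ab[a]bbb   read a → write a, move right, go to p2
p2 | aba[b]bb   read b → write b, move right, go to p0
p0 | abab[b]b   read b → write _, move left, go to p0
p0 | aba[b]_b   read b → write _, move left, go to p0
p0 | ab[a]__b   read a → write a, move right, go to p2
p2 | aba[_]_b   read _ → write a, move right, go to p1
p1 | abaa[_]b   read _ → write _, move right, go to p1
p1 | abaa_[b]
After 9 steps: state p1, head at 5, tape abaa_b.

state p1, head at 5, tape abaa_b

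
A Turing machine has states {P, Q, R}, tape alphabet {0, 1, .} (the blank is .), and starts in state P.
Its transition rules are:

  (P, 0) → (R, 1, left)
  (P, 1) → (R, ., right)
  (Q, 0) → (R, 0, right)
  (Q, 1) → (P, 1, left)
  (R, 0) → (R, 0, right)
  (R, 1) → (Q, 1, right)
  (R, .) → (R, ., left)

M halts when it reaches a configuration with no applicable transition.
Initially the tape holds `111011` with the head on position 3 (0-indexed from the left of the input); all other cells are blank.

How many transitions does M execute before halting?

11

P | 111[0]11.   read 0 → write 1, move left, go to R
R | 11[1]111.   read 1 → write 1, move right, go to Q
Q | 111[1]11.   read 1 → write 1, move left, go to P
P | 11[1]111.   read 1 → write ., move right, go to R
R | 11.[1]11.   read 1 → write 1, move right, go to Q
Q | 11.1[1]1.   read 1 → write 1, move left, go to P
P | 11.[1]11.   read 1 → write ., move right, go to R
R | 11..[1]1.   read 1 → write 1, move right, go to Q
Q | 11..1[1].   read 1 → write 1, move left, go to P
P | 11..[1]1.   read 1 → write ., move right, go to R
R | 11...[1].   read 1 → write 1, move right, go to Q
Q | 11...1[.]
M halts after 11 transitions.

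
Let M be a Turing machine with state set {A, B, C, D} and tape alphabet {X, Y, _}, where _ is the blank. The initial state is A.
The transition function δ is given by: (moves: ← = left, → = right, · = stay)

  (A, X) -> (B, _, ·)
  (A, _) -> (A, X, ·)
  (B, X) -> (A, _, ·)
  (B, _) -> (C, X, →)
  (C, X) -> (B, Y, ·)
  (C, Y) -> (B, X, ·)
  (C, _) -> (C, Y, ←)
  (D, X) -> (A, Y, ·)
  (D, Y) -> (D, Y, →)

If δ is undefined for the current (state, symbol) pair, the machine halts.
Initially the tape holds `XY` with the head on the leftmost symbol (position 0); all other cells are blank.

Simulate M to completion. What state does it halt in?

B

A | [X]Y_   read X → write _, move ·, go to B
B | [_]Y_   read _ → write X, move →, go to C
C | X[Y]_   read Y → write X, move ·, go to B
B | X[X]_   read X → write _, move ·, go to A
A | X[_]_   read _ → write X, move ·, go to A
A | X[X]_   read X → write _, move ·, go to B
B | X[_]_   read _ → write X, move →, go to C
C | XX[_]   read _ → write Y, move ←, go to C
C | X[X]Y   read X → write Y, move ·, go to B
B | X[Y]Y
No transition is defined for (B, Y); M halts in state B.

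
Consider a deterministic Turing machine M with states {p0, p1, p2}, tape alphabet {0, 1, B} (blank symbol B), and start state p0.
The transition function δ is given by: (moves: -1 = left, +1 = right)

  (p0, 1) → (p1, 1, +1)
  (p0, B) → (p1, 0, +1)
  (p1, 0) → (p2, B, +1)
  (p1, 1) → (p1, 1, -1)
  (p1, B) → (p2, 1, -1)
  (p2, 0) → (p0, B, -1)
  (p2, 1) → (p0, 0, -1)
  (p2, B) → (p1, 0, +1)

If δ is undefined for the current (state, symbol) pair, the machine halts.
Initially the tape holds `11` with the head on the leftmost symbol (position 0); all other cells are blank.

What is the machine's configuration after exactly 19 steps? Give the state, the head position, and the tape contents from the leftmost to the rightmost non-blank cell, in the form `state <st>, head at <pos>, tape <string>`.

state p0, head at 1, tape 000BB1

state=p0 head=0 tape=BB[1]1BB   (p0,1)→(p1,1,+1)
state=p1 head=1 tape=BB1[1]BB   (p1,1)→(p1,1,-1)
state=p1 head=0 tape=BB[1]1BB   (p1,1)→(p1,1,-1)
state=p1 head=-1 tape=B[B]11BB   (p1,B)→(p2,1,-1)
state=p2 head=-2 tape=[B]111BB   (p2,B)→(p1,0,+1)
state=p1 head=-1 tape=0[1]11BB   (p1,1)→(p1,1,-1)
state=p1 head=-2 tape=[0]111BB   (p1,0)→(p2,B,+1)
state=p2 head=-1 tape=B[1]11BB   (p2,1)→(p0,0,-1)
state=p0 head=-2 tape=[B]011BB   (p0,B)→(p1,0,+1)
state=p1 head=-1 tape=0[0]11BB   (p1,0)→(p2,B,+1)
state=p2 head=0 tape=0B[1]1BB   (p2,1)→(p0,0,-1)
state=p0 head=-1 tape=0[B]01BB   (p0,B)→(p1,0,+1)
state=p1 head=0 tape=00[0]1BB   (p1,0)→(p2,B,+1)
state=p2 head=1 tape=00B[1]BB   (p2,1)→(p0,0,-1)
state=p0 head=0 tape=00[B]0BB   (p0,B)→(p1,0,+1)
state=p1 head=1 tape=000[0]BB   (p1,0)→(p2,B,+1)
state=p2 head=2 tape=000B[B]B   (p2,B)→(p1,0,+1)
state=p1 head=3 tape=000B0[B]   (p1,B)→(p2,1,-1)
state=p2 head=2 tape=000B[0]1   (p2,0)→(p0,B,-1)
state=p0 head=1 tape=000[B]B1
After 19 steps: state p0, head at 1, tape 000BB1.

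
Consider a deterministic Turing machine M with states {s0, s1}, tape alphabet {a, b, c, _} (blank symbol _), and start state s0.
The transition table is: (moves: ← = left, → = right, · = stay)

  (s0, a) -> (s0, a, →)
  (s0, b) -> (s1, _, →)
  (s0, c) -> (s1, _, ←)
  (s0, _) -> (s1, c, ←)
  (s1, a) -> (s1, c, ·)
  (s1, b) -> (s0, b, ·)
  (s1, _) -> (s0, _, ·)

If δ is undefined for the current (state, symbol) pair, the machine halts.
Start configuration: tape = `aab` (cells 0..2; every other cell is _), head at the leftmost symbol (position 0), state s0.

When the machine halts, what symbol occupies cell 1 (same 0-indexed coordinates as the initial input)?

s0 | [a]ab_   read a → write a, move →, go to s0
s0 | a[a]b_   read a → write a, move →, go to s0
s0 | aa[b]_   read b → write _, move →, go to s1
s1 | aa_[_]   read _ → write _, move ·, go to s0
s0 | aa_[_]   read _ → write c, move ←, go to s1
s1 | aa[_]c   read _ → write _, move ·, go to s0
s0 | aa[_]c   read _ → write c, move ←, go to s1
s1 | a[a]cc   read a → write c, move ·, go to s1
s1 | a[c]cc
Cell 1 holds c when M halts.

c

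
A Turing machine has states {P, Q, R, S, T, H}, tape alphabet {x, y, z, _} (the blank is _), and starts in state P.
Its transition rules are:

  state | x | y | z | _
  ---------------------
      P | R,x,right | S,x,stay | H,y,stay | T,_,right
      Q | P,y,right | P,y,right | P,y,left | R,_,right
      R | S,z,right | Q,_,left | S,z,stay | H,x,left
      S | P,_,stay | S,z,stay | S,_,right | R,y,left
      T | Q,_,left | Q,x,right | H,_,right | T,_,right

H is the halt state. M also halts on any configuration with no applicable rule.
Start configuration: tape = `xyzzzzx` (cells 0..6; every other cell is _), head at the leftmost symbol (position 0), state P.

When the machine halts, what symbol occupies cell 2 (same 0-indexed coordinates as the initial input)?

state=P head=0 tape=[x]yzzzzx   (P,x)→(R,x,right)
state=R head=1 tape=x[y]zzzzx   (R,y)→(Q,_,left)
state=Q head=0 tape=[x]_zzzzx   (Q,x)→(P,y,right)
state=P head=1 tape=y[_]zzzzx   (P,_)→(T,_,right)
state=T head=2 tape=y_[z]zzzx   (T,z)→(H,_,right)
state=H head=3 tape=y__[z]zzx
Cell 2 holds _ when M halts.

_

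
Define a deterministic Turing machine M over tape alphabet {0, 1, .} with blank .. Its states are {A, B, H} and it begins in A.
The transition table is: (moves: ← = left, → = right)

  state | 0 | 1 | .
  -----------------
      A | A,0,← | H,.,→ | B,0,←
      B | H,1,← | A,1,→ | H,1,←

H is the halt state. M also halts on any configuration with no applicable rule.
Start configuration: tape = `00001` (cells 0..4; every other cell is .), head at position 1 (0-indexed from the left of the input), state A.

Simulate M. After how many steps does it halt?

4

A | ...0[0]001   read 0 → write 0, move ←, go to A
A | ...[0]0001   read 0 → write 0, move ←, go to A
A | ..[.]00001   read . → write 0, move ←, go to B
B | .[.]000001   read . → write 1, move ←, go to H
H | [.]1000001
M halts after 4 transitions.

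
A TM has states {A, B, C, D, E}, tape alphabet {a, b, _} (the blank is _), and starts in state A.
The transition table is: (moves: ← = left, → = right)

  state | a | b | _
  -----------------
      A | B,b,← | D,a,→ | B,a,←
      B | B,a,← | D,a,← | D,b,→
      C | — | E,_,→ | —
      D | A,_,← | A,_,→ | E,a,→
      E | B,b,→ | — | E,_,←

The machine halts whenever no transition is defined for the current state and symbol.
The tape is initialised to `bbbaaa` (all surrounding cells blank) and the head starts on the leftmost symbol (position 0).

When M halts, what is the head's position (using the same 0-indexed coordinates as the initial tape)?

2

state=A head=0 tape=__[b]bbaaa   (A,b)→(D,a,→)
state=D head=1 tape=__a[b]baaa   (D,b)→(A,_,→)
state=A head=2 tape=__a_[b]aaa   (A,b)→(D,a,→)
state=D head=3 tape=__a_a[a]aa   (D,a)→(A,_,←)
state=A head=2 tape=__a_[a]_aa   (A,a)→(B,b,←)
state=B head=1 tape=__a[_]b_aa   (B,_)→(D,b,→)
state=D head=2 tape=__ab[b]_aa   (D,b)→(A,_,→)
state=A head=3 tape=__ab_[_]aa   (A,_)→(B,a,←)
state=B head=2 tape=__ab[_]aaa   (B,_)→(D,b,→)
state=D head=3 tape=__abb[a]aa   (D,a)→(A,_,←)
state=A head=2 tape=__ab[b]_aa   (A,b)→(D,a,→)
state=D head=3 tape=__aba[_]aa   (D,_)→(E,a,→)
state=E head=4 tape=__abaa[a]a   (E,a)→(B,b,→)
state=B head=5 tape=__abaab[a]   (B,a)→(B,a,←)
state=B head=4 tape=__abaa[b]a   (B,b)→(D,a,←)
state=D head=3 tape=__aba[a]aa   (D,a)→(A,_,←)
state=A head=2 tape=__ab[a]_aa   (A,a)→(B,b,←)
state=B head=1 tape=__a[b]b_aa   (B,b)→(D,a,←)
state=D head=0 tape=__[a]ab_aa   (D,a)→(A,_,←)
state=A head=-1 tape=_[_]_ab_aa   (A,_)→(B,a,←)
state=B head=-2 tape=[_]a_ab_aa   (B,_)→(D,b,→)
state=D head=-1 tape=b[a]_ab_aa   (D,a)→(A,_,←)
state=A head=-2 tape=[b]__ab_aa   (A,b)→(D,a,→)
state=D head=-1 tape=a[_]_ab_aa   (D,_)→(E,a,→)
state=E head=0 tape=aa[_]ab_aa   (E,_)→(E,_,←)
state=E head=-1 tape=a[a]_ab_aa   (E,a)→(B,b,→)
state=B head=0 tape=ab[_]ab_aa   (B,_)→(D,b,→)
state=D head=1 tape=abb[a]b_aa   (D,a)→(A,_,←)
state=A head=0 tape=ab[b]_b_aa   (A,b)→(D,a,→)
state=D head=1 tape=aba[_]b_aa   (D,_)→(E,a,→)
state=E head=2 tape=abaa[b]_aa
At halt the head is at cell 2.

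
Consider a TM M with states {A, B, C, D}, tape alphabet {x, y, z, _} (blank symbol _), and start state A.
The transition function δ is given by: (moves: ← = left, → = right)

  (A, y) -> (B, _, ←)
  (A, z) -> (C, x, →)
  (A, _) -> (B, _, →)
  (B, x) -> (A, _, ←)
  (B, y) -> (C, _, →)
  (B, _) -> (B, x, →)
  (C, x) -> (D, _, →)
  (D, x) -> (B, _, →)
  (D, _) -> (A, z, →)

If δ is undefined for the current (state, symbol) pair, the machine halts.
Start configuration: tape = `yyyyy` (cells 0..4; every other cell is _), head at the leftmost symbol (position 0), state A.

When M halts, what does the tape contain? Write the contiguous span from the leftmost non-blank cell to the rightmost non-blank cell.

A | _[y]yyyy   read y → write _, move ←, go to B
B | [_]_yyyy   read _ → write x, move →, go to B
B | x[_]yyyy   read _ → write x, move →, go to B
B | xx[y]yyy   read y → write _, move →, go to C
C | xx_[y]yy
The non-blank tape span at halt is xx_yyy.

xx_yyy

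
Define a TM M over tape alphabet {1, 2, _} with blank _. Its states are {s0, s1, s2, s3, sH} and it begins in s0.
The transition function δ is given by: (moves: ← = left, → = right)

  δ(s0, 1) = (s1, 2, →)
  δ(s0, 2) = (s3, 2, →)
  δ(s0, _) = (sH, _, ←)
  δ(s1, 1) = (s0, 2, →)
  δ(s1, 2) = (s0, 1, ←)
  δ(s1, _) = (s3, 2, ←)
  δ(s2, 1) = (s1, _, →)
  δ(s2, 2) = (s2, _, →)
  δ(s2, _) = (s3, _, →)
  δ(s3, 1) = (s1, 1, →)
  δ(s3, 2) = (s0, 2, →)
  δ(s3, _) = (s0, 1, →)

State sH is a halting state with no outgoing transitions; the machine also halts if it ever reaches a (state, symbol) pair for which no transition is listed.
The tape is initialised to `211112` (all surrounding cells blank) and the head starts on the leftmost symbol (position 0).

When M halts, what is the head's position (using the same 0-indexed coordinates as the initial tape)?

state=s0 head=0 tape=[2]11112__   (s0,2)→(s3,2,→)
state=s3 head=1 tape=2[1]1112__   (s3,1)→(s1,1,→)
state=s1 head=2 tape=21[1]112__   (s1,1)→(s0,2,→)
state=s0 head=3 tape=212[1]12__   (s0,1)→(s1,2,→)
state=s1 head=4 tape=2122[1]2__   (s1,1)→(s0,2,→)
state=s0 head=5 tape=21222[2]__   (s0,2)→(s3,2,→)
state=s3 head=6 tape=212222[_]_   (s3,_)→(s0,1,→)
state=s0 head=7 tape=2122221[_]   (s0,_)→(sH,_,←)
state=sH head=6 tape=212222[1]_
At halt the head is at cell 6.

6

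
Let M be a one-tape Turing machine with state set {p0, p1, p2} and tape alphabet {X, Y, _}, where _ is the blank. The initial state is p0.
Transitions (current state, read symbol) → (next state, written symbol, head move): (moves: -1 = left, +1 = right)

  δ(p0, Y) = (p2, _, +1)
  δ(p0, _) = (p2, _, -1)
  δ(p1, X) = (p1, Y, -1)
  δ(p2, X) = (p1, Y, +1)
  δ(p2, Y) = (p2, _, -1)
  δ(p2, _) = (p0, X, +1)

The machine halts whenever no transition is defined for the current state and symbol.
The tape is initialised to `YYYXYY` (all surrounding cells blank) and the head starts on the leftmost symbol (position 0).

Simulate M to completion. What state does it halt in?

p1

state=p0 head=0 tape=[Y]YYXYY   (p0,Y)→(p2,_,+1)
state=p2 head=1 tape=_[Y]YXYY   (p2,Y)→(p2,_,-1)
state=p2 head=0 tape=[_]_YXYY   (p2,_)→(p0,X,+1)
state=p0 head=1 tape=X[_]YXYY   (p0,_)→(p2,_,-1)
state=p2 head=0 tape=[X]_YXYY   (p2,X)→(p1,Y,+1)
state=p1 head=1 tape=Y[_]YXYY
No transition is defined for (p1, _); M halts in state p1.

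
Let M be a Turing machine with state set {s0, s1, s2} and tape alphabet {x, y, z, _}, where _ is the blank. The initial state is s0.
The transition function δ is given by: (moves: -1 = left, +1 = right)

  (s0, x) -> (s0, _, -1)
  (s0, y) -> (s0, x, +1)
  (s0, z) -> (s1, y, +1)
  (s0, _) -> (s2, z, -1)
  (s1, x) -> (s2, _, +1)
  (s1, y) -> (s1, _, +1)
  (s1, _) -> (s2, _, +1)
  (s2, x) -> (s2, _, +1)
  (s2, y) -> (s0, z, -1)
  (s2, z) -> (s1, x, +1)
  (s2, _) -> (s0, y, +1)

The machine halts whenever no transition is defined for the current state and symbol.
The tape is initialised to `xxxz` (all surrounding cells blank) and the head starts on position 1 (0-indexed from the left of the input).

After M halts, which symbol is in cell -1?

s0 | __x[x]xz   read x → write _, move -1, go to s0
s0 | __[x]_xz   read x → write _, move -1, go to s0
s0 | _[_]__xz   read _ → write z, move -1, go to s2
s2 | [_]z__xz   read _ → write y, move +1, go to s0
s0 | y[z]__xz   read z → write y, move +1, go to s1
s1 | yy[_]_xz   read _ → write _, move +1, go to s2
s2 | yy_[_]xz   read _ → write y, move +1, go to s0
s0 | yy_y[x]z   read x → write _, move -1, go to s0
s0 | yy_[y]_z   read y → write x, move +1, go to s0
s0 | yy_x[_]z   read _ → write z, move -1, go to s2
s2 | yy_[x]zz   read x → write _, move +1, go to s2
s2 | yy__[z]z   read z → write x, move +1, go to s1
s1 | yy__x[z]
Cell -1 holds y when M halts.

y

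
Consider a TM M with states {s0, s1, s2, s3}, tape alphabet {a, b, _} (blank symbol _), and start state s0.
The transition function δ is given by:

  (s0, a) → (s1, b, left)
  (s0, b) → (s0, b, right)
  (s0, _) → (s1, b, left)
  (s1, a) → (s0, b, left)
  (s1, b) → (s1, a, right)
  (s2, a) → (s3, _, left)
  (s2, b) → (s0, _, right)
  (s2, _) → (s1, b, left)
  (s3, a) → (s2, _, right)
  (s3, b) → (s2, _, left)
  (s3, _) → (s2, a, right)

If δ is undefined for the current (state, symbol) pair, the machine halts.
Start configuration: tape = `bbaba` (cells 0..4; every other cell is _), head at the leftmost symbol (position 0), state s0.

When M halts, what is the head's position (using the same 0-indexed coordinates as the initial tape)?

5

state=s0 head=0 tape=[b]baba_   (s0,b)→(s0,b,right)
state=s0 head=1 tape=b[b]aba_   (s0,b)→(s0,b,right)
state=s0 head=2 tape=bb[a]ba_   (s0,a)→(s1,b,left)
state=s1 head=1 tape=b[b]bba_   (s1,b)→(s1,a,right)
state=s1 head=2 tape=ba[b]ba_   (s1,b)→(s1,a,right)
state=s1 head=3 tape=baa[b]a_   (s1,b)→(s1,a,right)
state=s1 head=4 tape=baaa[a]_   (s1,a)→(s0,b,left)
state=s0 head=3 tape=baa[a]b_   (s0,a)→(s1,b,left)
state=s1 head=2 tape=ba[a]bb_   (s1,a)→(s0,b,left)
state=s0 head=1 tape=b[a]bbb_   (s0,a)→(s1,b,left)
state=s1 head=0 tape=[b]bbbb_   (s1,b)→(s1,a,right)
state=s1 head=1 tape=a[b]bbb_   (s1,b)→(s1,a,right)
state=s1 head=2 tape=aa[b]bb_   (s1,b)→(s1,a,right)
state=s1 head=3 tape=aaa[b]b_   (s1,b)→(s1,a,right)
state=s1 head=4 tape=aaaa[b]_   (s1,b)→(s1,a,right)
state=s1 head=5 tape=aaaaa[_]
At halt the head is at cell 5.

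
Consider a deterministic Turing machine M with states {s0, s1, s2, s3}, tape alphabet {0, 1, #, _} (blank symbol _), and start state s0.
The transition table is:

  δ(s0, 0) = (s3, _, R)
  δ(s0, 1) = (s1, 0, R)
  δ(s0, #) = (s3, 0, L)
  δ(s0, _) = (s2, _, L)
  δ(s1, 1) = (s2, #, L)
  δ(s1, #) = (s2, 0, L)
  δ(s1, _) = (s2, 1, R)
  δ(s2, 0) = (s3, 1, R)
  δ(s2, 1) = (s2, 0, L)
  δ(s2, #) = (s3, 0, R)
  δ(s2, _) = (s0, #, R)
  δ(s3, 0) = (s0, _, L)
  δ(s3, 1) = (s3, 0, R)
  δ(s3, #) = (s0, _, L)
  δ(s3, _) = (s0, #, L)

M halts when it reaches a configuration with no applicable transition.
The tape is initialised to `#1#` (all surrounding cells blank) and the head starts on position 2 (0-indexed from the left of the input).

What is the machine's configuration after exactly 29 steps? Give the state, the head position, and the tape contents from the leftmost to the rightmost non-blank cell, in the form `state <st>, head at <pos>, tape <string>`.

state=s0 head=2 tape=___#1[#]   (s0,#)→(s3,0,L)
state=s3 head=1 tape=___#[1]0   (s3,1)→(s3,0,R)
state=s3 head=2 tape=___#0[0]   (s3,0)→(s0,_,L)
state=s0 head=1 tape=___#[0]_   (s0,0)→(s3,_,R)
state=s3 head=2 tape=___#_[_]   (s3,_)→(s0,#,L)
state=s0 head=1 tape=___#[_]#   (s0,_)→(s2,_,L)
state=s2 head=0 tape=___[#]_#   (s2,#)→(s3,0,R)
state=s3 head=1 tape=___0[_]#   (s3,_)→(s0,#,L)
state=s0 head=0 tape=___[0]##   (s0,0)→(s3,_,R)
state=s3 head=1 tape=____[#]#   (s3,#)→(s0,_,L)
state=s0 head=0 tape=___[_]_#   (s0,_)→(s2,_,L)
state=s2 head=-1 tape=__[_]__#   (s2,_)→(s0,#,R)
state=s0 head=0 tape=__#[_]_#   (s0,_)→(s2,_,L)
state=s2 head=-1 tape=__[#]__#   (s2,#)→(s3,0,R)
state=s3 head=0 tape=__0[_]_#   (s3,_)→(s0,#,L)
state=s0 head=-1 tape=__[0]#_#   (s0,0)→(s3,_,R)
state=s3 head=0 tape=___[#]_#   (s3,#)→(s0,_,L)
state=s0 head=-1 tape=__[_]__#   (s0,_)→(s2,_,L)
state=s2 head=-2 tape=_[_]___#   (s2,_)→(s0,#,R)
state=s0 head=-1 tape=_#[_]__#   (s0,_)→(s2,_,L)
state=s2 head=-2 tape=_[#]___#   (s2,#)→(s3,0,R)
state=s3 head=-1 tape=_0[_]__#   (s3,_)→(s0,#,L)
state=s0 head=-2 tape=_[0]#__#   (s0,0)→(s3,_,R)
state=s3 head=-1 tape=__[#]__#   (s3,#)→(s0,_,L)
state=s0 head=-2 tape=_[_]___#   (s0,_)→(s2,_,L)
state=s2 head=-3 tape=[_]____#   (s2,_)→(s0,#,R)
state=s0 head=-2 tape=#[_]___#   (s0,_)→(s2,_,L)
state=s2 head=-3 tape=[#]____#   (s2,#)→(s3,0,R)
state=s3 head=-2 tape=0[_]___#   (s3,_)→(s0,#,L)
state=s0 head=-3 tape=[0]#___#
After 29 steps: state s0, head at -3, tape 0#___#.

state s0, head at -3, tape 0#___#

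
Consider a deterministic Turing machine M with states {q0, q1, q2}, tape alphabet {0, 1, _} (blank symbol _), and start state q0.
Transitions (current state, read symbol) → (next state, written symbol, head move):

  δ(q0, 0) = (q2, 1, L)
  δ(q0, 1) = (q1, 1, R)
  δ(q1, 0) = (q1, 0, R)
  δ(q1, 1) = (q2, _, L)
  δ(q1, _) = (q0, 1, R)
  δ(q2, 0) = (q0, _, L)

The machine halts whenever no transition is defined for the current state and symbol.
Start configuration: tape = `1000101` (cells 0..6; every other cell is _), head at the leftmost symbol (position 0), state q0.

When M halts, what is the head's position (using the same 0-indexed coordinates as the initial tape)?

state=q0 head=0 tape=[1]000101   (q0,1)→(q1,1,R)
state=q1 head=1 tape=1[0]00101   (q1,0)→(q1,0,R)
state=q1 head=2 tape=10[0]0101   (q1,0)→(q1,0,R)
state=q1 head=3 tape=100[0]101   (q1,0)→(q1,0,R)
state=q1 head=4 tape=1000[1]01   (q1,1)→(q2,_,L)
state=q2 head=3 tape=100[0]_01   (q2,0)→(q0,_,L)
state=q0 head=2 tape=10[0]__01   (q0,0)→(q2,1,L)
state=q2 head=1 tape=1[0]1__01   (q2,0)→(q0,_,L)
state=q0 head=0 tape=[1]_1__01   (q0,1)→(q1,1,R)
state=q1 head=1 tape=1[_]1__01   (q1,_)→(q0,1,R)
state=q0 head=2 tape=11[1]__01   (q0,1)→(q1,1,R)
state=q1 head=3 tape=111[_]_01   (q1,_)→(q0,1,R)
state=q0 head=4 tape=1111[_]01
At halt the head is at cell 4.

4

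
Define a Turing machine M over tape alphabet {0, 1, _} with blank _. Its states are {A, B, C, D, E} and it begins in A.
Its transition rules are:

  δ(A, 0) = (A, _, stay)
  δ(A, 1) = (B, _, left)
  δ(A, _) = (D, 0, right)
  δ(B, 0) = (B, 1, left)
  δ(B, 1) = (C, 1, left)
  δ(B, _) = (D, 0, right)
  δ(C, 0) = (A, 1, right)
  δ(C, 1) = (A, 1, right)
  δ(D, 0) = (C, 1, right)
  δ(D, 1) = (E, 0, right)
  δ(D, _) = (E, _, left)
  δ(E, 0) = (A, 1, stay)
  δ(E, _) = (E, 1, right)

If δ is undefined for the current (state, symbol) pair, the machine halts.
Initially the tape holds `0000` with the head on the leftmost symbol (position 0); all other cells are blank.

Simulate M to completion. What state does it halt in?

C

A | _[0]000_   read 0 → write _, move stay, go to A
A | _[_]000_   read _ → write 0, move right, go to D
D | _0[0]00_   read 0 → write 1, move right, go to C
C | _01[0]0_   read 0 → write 1, move right, go to A
A | _011[0]_   read 0 → write _, move stay, go to A
A | _011[_]_   read _ → write 0, move right, go to D
D | _0110[_]   read _ → write _, move left, go to E
E | _011[0]_   read 0 → write 1, move stay, go to A
A | _011[1]_   read 1 → write _, move left, go to B
B | _01[1]__   read 1 → write 1, move left, go to C
C | _0[1]1__   read 1 → write 1, move right, go to A
A | _01[1]__   read 1 → write _, move left, go to B
B | _0[1]___   read 1 → write 1, move left, go to C
C | _[0]1___   read 0 → write 1, move right, go to A
A | _1[1]___   read 1 → write _, move left, go to B
B | _[1]____   read 1 → write 1, move left, go to C
C | [_]1____
No transition is defined for (C, _); M halts in state C.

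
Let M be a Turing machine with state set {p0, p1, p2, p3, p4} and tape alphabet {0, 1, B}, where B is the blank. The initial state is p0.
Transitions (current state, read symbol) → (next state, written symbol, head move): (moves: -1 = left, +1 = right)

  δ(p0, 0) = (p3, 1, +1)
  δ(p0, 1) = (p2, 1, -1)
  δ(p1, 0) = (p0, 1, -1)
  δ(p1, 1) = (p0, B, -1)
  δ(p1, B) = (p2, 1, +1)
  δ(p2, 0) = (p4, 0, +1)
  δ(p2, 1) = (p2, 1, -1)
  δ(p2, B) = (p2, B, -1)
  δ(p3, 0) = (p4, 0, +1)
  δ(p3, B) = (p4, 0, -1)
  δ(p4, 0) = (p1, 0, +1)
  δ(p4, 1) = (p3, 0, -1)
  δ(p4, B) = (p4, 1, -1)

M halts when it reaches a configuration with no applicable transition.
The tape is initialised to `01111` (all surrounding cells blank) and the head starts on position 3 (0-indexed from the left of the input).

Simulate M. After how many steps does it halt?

15

state=p0 head=3 tape=011[1]1   (p0,1)→(p2,1,-1)
state=p2 head=2 tape=01[1]11   (p2,1)→(p2,1,-1)
state=p2 head=1 tape=0[1]111   (p2,1)→(p2,1,-1)
state=p2 head=0 tape=[0]1111   (p2,0)→(p4,0,+1)
state=p4 head=1 tape=0[1]111   (p4,1)→(p3,0,-1)
state=p3 head=0 tape=[0]0111   (p3,0)→(p4,0,+1)
state=p4 head=1 tape=0[0]111   (p4,0)→(p1,0,+1)
state=p1 head=2 tape=00[1]11   (p1,1)→(p0,B,-1)
state=p0 head=1 tape=0[0]B11   (p0,0)→(p3,1,+1)
state=p3 head=2 tape=01[B]11   (p3,B)→(p4,0,-1)
state=p4 head=1 tape=0[1]011   (p4,1)→(p3,0,-1)
state=p3 head=0 tape=[0]0011   (p3,0)→(p4,0,+1)
state=p4 head=1 tape=0[0]011   (p4,0)→(p1,0,+1)
state=p1 head=2 tape=00[0]11   (p1,0)→(p0,1,-1)
state=p0 head=1 tape=0[0]111   (p0,0)→(p3,1,+1)
state=p3 head=2 tape=01[1]11
M halts after 15 transitions.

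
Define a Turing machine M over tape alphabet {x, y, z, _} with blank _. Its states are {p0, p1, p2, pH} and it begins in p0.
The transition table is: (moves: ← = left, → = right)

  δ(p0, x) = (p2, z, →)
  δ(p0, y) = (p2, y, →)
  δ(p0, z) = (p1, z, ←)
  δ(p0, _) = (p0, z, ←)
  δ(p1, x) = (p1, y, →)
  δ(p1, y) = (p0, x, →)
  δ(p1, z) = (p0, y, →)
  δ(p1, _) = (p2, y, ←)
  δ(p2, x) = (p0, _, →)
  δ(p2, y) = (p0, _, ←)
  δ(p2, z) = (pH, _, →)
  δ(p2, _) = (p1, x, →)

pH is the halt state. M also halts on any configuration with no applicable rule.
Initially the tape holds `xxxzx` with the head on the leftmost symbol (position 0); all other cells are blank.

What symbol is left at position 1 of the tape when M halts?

_

p0 | [x]xxzx   read x → write z, move →, go to p2
p2 | z[x]xzx   read x → write _, move →, go to p0
p0 | z_[x]zx   read x → write z, move →, go to p2
p2 | z_z[z]x   read z → write _, move →, go to pH
pH | z_z_[x]
Cell 1 holds _ when M halts.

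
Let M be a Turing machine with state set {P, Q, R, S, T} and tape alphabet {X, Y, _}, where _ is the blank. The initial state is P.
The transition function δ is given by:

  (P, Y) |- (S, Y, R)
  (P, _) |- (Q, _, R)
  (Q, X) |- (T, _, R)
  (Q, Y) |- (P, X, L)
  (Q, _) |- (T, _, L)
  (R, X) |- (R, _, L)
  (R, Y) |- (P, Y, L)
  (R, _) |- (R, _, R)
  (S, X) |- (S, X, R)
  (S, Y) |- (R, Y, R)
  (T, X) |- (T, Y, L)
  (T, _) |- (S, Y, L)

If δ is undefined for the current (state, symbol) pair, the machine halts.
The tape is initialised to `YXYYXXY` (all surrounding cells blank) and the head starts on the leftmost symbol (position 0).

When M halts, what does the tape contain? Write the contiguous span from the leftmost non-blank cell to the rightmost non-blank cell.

YXYY___Y

state=P head=0 tape=[Y]XYYXXY_   (P,Y)→(S,Y,R)
state=S head=1 tape=Y[X]YYXXY_   (S,X)→(S,X,R)
state=S head=2 tape=YX[Y]YXXY_   (S,Y)→(R,Y,R)
state=R head=3 tape=YXY[Y]XXY_   (R,Y)→(P,Y,L)
state=P head=2 tape=YX[Y]YXXY_   (P,Y)→(S,Y,R)
state=S head=3 tape=YXY[Y]XXY_   (S,Y)→(R,Y,R)
state=R head=4 tape=YXYY[X]XY_   (R,X)→(R,_,L)
state=R head=3 tape=YXY[Y]_XY_   (R,Y)→(P,Y,L)
state=P head=2 tape=YX[Y]Y_XY_   (P,Y)→(S,Y,R)
state=S head=3 tape=YXY[Y]_XY_   (S,Y)→(R,Y,R)
state=R head=4 tape=YXYY[_]XY_   (R,_)→(R,_,R)
state=R head=5 tape=YXYY_[X]Y_   (R,X)→(R,_,L)
state=R head=4 tape=YXYY[_]_Y_   (R,_)→(R,_,R)
state=R head=5 tape=YXYY_[_]Y_   (R,_)→(R,_,R)
state=R head=6 tape=YXYY__[Y]_   (R,Y)→(P,Y,L)
state=P head=5 tape=YXYY_[_]Y_   (P,_)→(Q,_,R)
state=Q head=6 tape=YXYY__[Y]_   (Q,Y)→(P,X,L)
state=P head=5 tape=YXYY_[_]X_   (P,_)→(Q,_,R)
state=Q head=6 tape=YXYY__[X]_   (Q,X)→(T,_,R)
state=T head=7 tape=YXYY___[_]   (T,_)→(S,Y,L)
state=S head=6 tape=YXYY__[_]Y
The non-blank tape span at halt is YXYY___Y.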